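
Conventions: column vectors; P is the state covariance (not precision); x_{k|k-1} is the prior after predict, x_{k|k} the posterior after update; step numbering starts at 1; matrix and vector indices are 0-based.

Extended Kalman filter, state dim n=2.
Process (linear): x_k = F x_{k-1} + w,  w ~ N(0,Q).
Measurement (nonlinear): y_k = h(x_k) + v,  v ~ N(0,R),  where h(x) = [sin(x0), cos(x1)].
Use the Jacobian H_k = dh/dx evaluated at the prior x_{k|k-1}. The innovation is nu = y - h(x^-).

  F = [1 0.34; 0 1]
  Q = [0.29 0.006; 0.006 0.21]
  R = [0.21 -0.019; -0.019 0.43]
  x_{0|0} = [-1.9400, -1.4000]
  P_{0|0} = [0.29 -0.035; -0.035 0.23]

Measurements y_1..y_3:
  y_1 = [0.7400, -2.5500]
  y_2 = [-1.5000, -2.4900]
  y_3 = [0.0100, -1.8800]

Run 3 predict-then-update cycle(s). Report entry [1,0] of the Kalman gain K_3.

step 1: x^-=[-2.4160, -1.4000]  P^-=[0.5828 0.0492; 0.0492 0.4400]  H_jac=[-0.7481 0.0000; 0.0000 0.9854]  S=[0.5362 -0.0553; -0.0553 0.8573]  K=[-0.8127 0.0042; -0.0166 0.5047]  nu=[1.4036, -2.7200]  x^+=[-3.5680, -2.7961]  P^+=[0.2282 0.0175; 0.0175 0.2205]
step 2: x^-=[-4.5187, -2.7961]  P^-=[0.5556 0.0985; 0.0985 0.4305]  H_jac=[-0.1925 0.0000; 0.0000 0.3386]  S=[0.2306 -0.0254; -0.0254 0.4794]  K=[-0.4588 0.0452; -0.0489 0.3016]  nu=[-2.4813, -1.5491]  x^+=[-3.4504, -3.1418]  P^+=[0.5051 0.0832; 0.0832 0.3857]
step 3: x^-=[-4.5186, -3.1418]  P^-=[0.8962 0.2203; 0.2203 0.5957]  H_jac=[-0.1926 0.0000; 0.0000 -0.0002]  S=[0.2432 -0.0190; -0.0190 0.4300]  K=[-0.7120 -0.0316; -0.1750 -0.0080]  nu=[-0.9713, -0.8800]  x^+=[-3.7993, -2.9647]  P^+=[0.7733 0.1901; 0.1901 0.5882]

K[1,0] = -0.1750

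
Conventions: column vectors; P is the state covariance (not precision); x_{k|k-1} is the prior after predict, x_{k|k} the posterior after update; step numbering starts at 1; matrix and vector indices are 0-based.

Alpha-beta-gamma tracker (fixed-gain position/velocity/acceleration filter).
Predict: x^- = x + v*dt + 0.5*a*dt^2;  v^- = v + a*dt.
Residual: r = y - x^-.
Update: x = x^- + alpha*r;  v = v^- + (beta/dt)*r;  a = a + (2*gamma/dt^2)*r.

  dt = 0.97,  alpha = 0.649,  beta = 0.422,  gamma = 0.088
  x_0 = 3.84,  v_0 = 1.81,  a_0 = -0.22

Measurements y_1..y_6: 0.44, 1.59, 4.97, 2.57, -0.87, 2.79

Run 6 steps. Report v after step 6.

v_post = -0.4628

step 1: x_pred=5.4922  r=-5.0522  x^+=2.2133  v^+=-0.6014  a^+=-1.1650
step 2: x_pred=1.0819  r=0.5081  x^+=1.4117  v^+=-1.5104  a^+=-1.0700
step 3: x_pred=-0.5568  r=5.5268  x^+=3.0301  v^+=-0.1439  a^+=-0.0362
step 4: x_pred=2.8735  r=-0.3035  x^+=2.6765  v^+=-0.3110  a^+=-0.0930
step 5: x_pred=2.3311  r=-3.2011  x^+=0.2536  v^+=-1.7938  a^+=-0.6917
step 6: x_pred=-1.8118  r=4.6018  x^+=1.1748  v^+=-0.4628  a^+=0.1691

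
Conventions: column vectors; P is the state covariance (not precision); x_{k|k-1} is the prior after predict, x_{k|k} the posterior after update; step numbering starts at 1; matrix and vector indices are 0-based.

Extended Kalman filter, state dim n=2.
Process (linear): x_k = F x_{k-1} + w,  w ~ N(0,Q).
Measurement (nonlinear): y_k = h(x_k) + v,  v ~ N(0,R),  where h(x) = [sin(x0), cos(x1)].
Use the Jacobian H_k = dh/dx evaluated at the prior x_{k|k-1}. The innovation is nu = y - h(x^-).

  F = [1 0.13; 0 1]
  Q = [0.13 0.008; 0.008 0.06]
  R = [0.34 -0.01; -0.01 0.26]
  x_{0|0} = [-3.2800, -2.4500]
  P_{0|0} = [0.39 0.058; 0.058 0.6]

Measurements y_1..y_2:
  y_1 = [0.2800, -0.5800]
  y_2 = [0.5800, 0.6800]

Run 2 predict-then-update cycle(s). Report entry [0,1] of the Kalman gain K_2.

K[0,1] = 0.0692

step 1: x^-=[-3.5985, -2.4500]  P^-=[0.5452 0.1440; 0.1440 0.6600]  H_jac=[-0.8974 0.0000; 0.0000 0.6378]  S=[0.7791 -0.0924; -0.0924 0.5285]  K=[-0.6203 0.0653; -0.0729 0.7838]  nu=[-0.1612, 0.1902]  x^+=[-3.4861, -2.2892]  P^+=[0.2357 0.0364; 0.0364 0.3207]
step 2: x^-=[-3.7837, -2.2892]  P^-=[0.3806 0.0860; 0.0860 0.3807]  H_jac=[-0.8008 0.0000; 0.0000 0.7529]  S=[0.5841 -0.0619; -0.0619 0.4758]  K=[-0.5145 0.0692; -0.0549 0.5952]  nu=[-0.0189, 1.3381]  x^+=[-3.6813, -1.4916]  P^+=[0.2193 0.0307; 0.0307 0.2063]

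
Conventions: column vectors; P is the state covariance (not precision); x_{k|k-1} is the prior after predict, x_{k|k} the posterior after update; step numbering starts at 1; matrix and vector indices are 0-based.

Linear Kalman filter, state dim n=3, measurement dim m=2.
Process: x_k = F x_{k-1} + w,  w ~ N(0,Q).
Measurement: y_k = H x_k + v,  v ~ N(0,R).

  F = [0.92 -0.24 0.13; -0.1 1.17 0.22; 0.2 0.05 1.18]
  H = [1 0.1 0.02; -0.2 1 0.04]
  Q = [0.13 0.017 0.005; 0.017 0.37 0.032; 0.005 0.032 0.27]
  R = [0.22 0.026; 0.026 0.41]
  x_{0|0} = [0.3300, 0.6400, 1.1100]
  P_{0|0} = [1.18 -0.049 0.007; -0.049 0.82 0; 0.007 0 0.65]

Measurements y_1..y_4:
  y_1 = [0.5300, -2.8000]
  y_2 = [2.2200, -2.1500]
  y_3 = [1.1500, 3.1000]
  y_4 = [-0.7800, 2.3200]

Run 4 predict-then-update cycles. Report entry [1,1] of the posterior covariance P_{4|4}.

step 1: x^-=[0.2943, 0.9600, 1.4078]  P^-=[1.2103 -0.3558 0.3199; -0.3558 1.5469 0.2134; 0.3199 0.2134 1.2266]  S=[1.3887 -0.3925; -0.3925 2.1616]  K=[0.8159 -0.1225; 0.0747 0.7661; 0.3050 0.1472]  nu=[0.1115, -3.7575]  x^+=[0.8458, -1.9102, 0.8888]  P^+=[0.1750 0.0041 0.0458; 0.0041 0.3155 0.0340; 0.0458 0.0340 1.0859]
step 2: x^-=[1.3521, -2.1240, 1.1224]  P^-=[0.3216 -0.0400 0.2415; -0.0400 0.8707 0.3737; 0.2415 0.3737 1.8155]  S=[0.5542 0.0286; 0.0286 1.3385]  K=[0.5861 -0.0833; 0.0639 0.6663; 0.5539 0.2855]  nu=[1.0578, 0.1995]  x^+=[1.9555, -1.9234, 1.7653]  P^+=[0.1247 0.0024 0.0899; 0.0024 0.2718 0.0884; 0.0899 0.0884 1.5273]
step 3: x^-=[2.4902, -2.0576, 2.3780]  P^-=[0.2920 0.0014 0.3345; 0.0014 0.8582 0.5587; 0.3345 0.5587 2.4551]  S=[0.5374 0.0822; 0.0822 1.3226]  K=[0.5664 -0.0682; 0.0820 0.6605; 0.7566 0.3991]  nu=[-1.1820, 5.5605]  x^+=[1.4415, 1.5179, 3.7030]  P^+=[0.1198 0.0057 0.1258; 0.0057 0.2687 0.1330; 0.1258 0.1330 1.8871]
step 4: x^-=[1.4433, 2.4465, 4.7337]  P^-=[0.2980 0.0278 0.4163; 0.0278 0.8920 0.7123; 0.4163 0.7123 2.9783]  S=[0.5532 0.1173; 0.1173 1.3579]  K=[0.5716 -0.0605; 0.0961 0.6655; 0.8885 0.4742]  nu=[-2.5626, -0.0272]  x^+=[-0.0199, 2.1821, 2.4440]  P^+=[0.1204 0.0082 0.1489; 0.0082 0.2705 0.1618; 0.1489 0.1618 2.1374]

P_post[1,1] = 0.2705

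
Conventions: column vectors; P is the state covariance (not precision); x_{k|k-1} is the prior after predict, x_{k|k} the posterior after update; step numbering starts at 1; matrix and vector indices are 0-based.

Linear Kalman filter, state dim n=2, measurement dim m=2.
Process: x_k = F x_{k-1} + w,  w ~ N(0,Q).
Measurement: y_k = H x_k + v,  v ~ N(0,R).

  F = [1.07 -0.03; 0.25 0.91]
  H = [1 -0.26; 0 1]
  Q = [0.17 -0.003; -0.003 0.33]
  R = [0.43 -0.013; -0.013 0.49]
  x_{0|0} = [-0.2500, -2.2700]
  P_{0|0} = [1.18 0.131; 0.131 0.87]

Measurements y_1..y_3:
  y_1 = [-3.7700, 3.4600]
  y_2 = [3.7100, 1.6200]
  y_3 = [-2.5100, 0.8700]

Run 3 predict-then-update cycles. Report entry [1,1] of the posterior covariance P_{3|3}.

P_post[1,1] = 0.2721

step 1: x^-=[-0.1994, -2.1282]  P^-=[1.5134 0.4155; 0.4155 1.1838]  S=[1.8073 0.0947; 0.0947 1.6738]  K=[0.7668 0.2048; 0.0226 0.7060]  nu=[-4.1239, 5.5882]  x^+=[-2.2171, 1.7237]  P^+=[0.3506 0.0904; 0.0904 0.3456]
step 2: x^-=[-2.4240, 1.0143]  P^-=[0.5659 0.1687; 0.1687 0.6793]  S=[0.9541 -0.0209; -0.0209 1.1693]  K=[0.5505 0.1541; 0.0044 0.5810]  nu=[6.3977, 0.6057]  x^+=[1.1915, 1.3946]  P^+=[0.2525 0.0684; 0.0684 0.2846]
step 3: x^-=[1.2330, 1.5670]  P^-=[0.4550 0.1228; 0.1228 0.6126]  S=[0.8625 -0.0495; -0.0495 1.1026]  K=[0.4981 0.1337; -0.0104 0.5551]  nu=[-3.3356, -0.6970]  x^+=[-0.5217, 1.2149]  P^+=[0.2278 0.0591; 0.0591 0.2721]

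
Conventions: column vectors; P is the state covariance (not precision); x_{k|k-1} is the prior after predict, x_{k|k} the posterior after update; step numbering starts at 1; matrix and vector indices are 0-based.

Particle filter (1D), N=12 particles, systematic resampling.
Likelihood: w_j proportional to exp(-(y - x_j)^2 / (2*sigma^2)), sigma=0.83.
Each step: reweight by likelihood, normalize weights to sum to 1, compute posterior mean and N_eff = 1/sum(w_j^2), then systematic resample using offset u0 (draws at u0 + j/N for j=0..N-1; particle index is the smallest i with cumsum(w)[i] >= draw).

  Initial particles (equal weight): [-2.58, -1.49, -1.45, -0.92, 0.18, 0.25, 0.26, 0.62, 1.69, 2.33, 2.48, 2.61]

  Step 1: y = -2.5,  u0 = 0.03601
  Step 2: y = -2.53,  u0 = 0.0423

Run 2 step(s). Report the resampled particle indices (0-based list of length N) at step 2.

resampled_idx = [0, 1, 1, 2, 3, 3, 4, 5, 5, 7, 8, 10]

step 1: w=[0.4741, 0.2272, 0.2140, 0.0778, 0.0026, 0.0020, 0.0019, 0.0004, 0.0000, 0.0000, 0.0000, 0.0000]  mean=-1.9420  Neff=3.0461  idx=[0, 0, 0, 0, 0, 0, 1, 1, 2, 2, 2, 3]
step 2: w=[0.1197, 0.1197, 0.1197, 0.1197, 0.1197, 0.1197, 0.0547, 0.0547, 0.0514, 0.0514, 0.0514, 0.0183]  mean=-2.2561  Neff=9.9811  idx=[0, 1, 1, 2, 3, 3, 4, 5, 5, 7, 8, 10]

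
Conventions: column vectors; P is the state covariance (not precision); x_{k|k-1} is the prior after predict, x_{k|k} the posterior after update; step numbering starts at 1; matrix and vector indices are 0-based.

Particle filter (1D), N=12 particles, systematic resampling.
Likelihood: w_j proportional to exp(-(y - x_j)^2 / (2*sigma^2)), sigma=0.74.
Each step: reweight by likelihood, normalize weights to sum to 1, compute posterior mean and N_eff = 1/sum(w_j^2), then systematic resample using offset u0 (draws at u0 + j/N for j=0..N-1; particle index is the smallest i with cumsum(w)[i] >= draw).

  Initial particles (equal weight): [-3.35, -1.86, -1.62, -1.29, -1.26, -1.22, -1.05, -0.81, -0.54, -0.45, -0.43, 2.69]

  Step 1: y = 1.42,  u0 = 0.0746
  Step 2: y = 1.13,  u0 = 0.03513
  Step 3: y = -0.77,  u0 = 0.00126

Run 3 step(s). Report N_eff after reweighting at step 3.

step 1: w=[0.0000, 0.0001, 0.0006, 0.0034, 0.0039, 0.0047, 0.0105, 0.0294, 0.0825, 0.1130, 0.1209, 0.6311]  mean=1.4991  Neff=2.3072  idx=[8, 9, 9, 10, 11, 11, 11, 11, 11, 11, 11, 11]
step 2: w=[0.0623, 0.0813, 0.0813, 0.0861, 0.0861, 0.0861, 0.0861, 0.0861, 0.0861, 0.0861, 0.0861, 0.0861]  mean=1.7095  Neff=11.9253  idx=[0, 1, 2, 3, 4, 5, 6, 7, 8, 9, 10, 11]
step 3: w=[0.2593, 0.2479, 0.2479, 0.2449, 0.0000, 0.0000, 0.0000, 0.0000, 0.0000, 0.0000, 0.0000, 0.0000]  mean=-0.4683  Neff=3.9984  idx=[0, 0, 0, 0, 1, 1, 1, 2, 2, 2, 3, 3]

N_eff = 3.9984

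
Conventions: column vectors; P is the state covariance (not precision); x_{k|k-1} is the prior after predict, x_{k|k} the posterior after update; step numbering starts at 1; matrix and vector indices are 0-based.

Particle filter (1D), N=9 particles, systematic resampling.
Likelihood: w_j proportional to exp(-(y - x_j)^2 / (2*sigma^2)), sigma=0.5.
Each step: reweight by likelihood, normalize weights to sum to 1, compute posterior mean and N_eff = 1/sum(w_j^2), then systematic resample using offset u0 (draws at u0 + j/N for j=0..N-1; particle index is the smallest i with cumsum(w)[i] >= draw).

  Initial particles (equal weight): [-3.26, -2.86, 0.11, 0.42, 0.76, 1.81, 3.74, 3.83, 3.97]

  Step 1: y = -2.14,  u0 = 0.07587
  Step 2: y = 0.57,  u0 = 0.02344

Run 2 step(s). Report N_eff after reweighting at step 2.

N_eff = 8.0060

step 1: w=[0.1866, 0.8133, 0.0001, 0.0000, 0.0000, 0.0000, 0.0000, 0.0000, 0.0000]  mean=-2.9344  Neff=1.4363  idx=[0, 1, 1, 1, 1, 1, 1, 1, 1]
step 2: w=[0.0004, 0.1250, 0.1250, 0.1250, 0.1250, 0.1250, 0.1250, 0.1250, 0.1250]  mean=-2.8602  Neff=8.0060  idx=[1, 2, 2, 3, 4, 5, 6, 7, 8]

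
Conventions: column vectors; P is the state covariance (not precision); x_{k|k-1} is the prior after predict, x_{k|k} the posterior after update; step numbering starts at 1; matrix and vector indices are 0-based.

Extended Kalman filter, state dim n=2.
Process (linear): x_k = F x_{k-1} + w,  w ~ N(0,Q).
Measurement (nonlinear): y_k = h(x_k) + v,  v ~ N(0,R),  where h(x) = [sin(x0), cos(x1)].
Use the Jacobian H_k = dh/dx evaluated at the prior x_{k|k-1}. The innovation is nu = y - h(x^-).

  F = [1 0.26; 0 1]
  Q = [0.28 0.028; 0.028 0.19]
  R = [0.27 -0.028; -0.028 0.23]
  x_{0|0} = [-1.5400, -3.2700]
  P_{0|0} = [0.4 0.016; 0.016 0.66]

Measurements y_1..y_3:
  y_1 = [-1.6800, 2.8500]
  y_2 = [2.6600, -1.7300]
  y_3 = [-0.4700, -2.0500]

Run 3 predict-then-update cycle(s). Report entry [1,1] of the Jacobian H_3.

H_jac[1,1] = -0.4398

step 1: x^-=[-2.3902, -3.2700]  P^-=[0.7329 0.2156; 0.2156 0.8500]  H_jac=[-0.7307 0.0000; 0.0000 -0.1281]  S=[0.6614 -0.0078; -0.0078 0.2439]  K=[-0.8115 -0.1392; -0.2436 -0.4540]  nu=[-0.9973, 3.8418]  x^+=[-2.1157, -4.7713]  P^+=[0.2945 0.0726; 0.0726 0.7622]
step 2: x^-=[-3.3562, -4.7713]  P^-=[0.6638 0.2988; 0.2988 0.9522]  H_jac=[-0.9770 0.0000; 0.0000 -0.9983]  S=[0.9037 0.2634; 0.2634 1.1789]  K=[-0.6888 -0.0991; -0.0941 -0.7853]  nu=[2.4470, -1.7889]  x^+=[-4.8645, -3.5969]  P^+=[0.1875 0.0035; 0.0035 0.1783]
step 3: x^-=[-5.7997, -3.5969]  P^-=[0.4814 0.0779; 0.0779 0.3683]  H_jac=[0.8854 0.0000; 0.0000 -0.4398]  S=[0.6473 -0.0583; -0.0583 0.3012]  K=[0.6596 0.0140; 0.0591 -0.5262]  nu=[-0.9349, -1.1519]  x^+=[-6.4325, -3.0460]  P^+=[0.2007 0.0347; 0.0347 0.2790]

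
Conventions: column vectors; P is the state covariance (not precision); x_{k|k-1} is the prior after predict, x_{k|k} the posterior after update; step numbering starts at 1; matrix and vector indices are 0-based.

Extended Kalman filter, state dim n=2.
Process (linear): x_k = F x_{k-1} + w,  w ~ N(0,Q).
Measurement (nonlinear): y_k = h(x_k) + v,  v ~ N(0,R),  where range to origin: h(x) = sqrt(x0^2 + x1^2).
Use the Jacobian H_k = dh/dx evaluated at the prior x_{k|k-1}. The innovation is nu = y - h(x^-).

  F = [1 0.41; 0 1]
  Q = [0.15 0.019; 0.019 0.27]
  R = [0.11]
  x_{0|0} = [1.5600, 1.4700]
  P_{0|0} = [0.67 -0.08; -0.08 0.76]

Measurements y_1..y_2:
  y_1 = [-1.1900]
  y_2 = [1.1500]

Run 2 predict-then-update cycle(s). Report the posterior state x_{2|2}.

step 1: x^-=[2.1627, 1.4700]  P^-=[0.8822 0.2506; 0.2506 1.0300]  H_jac=[0.8270 0.5621]  S=[1.2719]  K=[0.6844; 0.6182]  nu=[-3.8050]  x^+=[-0.4413, -0.8822]  P^+=[0.2864 -0.2875; -0.2875 0.5439]
step 2: x^-=[-0.8030, -0.8822]  P^-=[0.2921 -0.0455; -0.0455 0.8139]  H_jac=[-0.6732 -0.7395]  S=[0.6422]  K=[-0.2538; -0.8896]  nu=[-0.0429]  x^+=[-0.7921, -0.8440]  P^+=[0.2507 -0.1905; -0.1905 0.3057]

x_post = [-0.7921, -0.8440]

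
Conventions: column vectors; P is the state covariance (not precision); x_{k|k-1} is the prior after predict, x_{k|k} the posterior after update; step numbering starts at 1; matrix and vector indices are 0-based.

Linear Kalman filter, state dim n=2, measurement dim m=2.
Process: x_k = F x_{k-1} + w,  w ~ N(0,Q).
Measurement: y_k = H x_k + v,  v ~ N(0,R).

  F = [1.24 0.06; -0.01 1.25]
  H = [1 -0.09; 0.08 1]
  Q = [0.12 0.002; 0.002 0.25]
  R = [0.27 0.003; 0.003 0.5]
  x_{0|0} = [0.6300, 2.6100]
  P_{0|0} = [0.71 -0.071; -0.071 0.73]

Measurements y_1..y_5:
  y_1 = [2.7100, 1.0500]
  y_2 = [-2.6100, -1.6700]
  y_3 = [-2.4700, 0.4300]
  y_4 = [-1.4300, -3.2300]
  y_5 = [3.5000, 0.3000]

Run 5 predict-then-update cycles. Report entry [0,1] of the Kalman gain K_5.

step 1: x^-=[0.9378, 3.2562]  P^-=[1.2038 -0.0621; -0.0621 1.3925]  S=[1.4962 -0.0876; -0.0876 1.8902]  K=[0.8115 0.0557; -0.0825 0.7302]  nu=[2.0653, -2.2812]  x^+=[2.4867, 1.4201]  P^+=[0.2204 0.0127; 0.0127 0.3638]
step 2: x^-=[3.1687, 1.7503]  P^-=[0.4621 0.0462; 0.0462 0.8182]  S=[0.7304 0.0122; 0.0122 1.3286]  K=[0.6260 0.0568; -0.0479 0.6191]  nu=[-5.6212, -3.6738]  x^+=[-0.5591, -0.2548]  P^+=[0.1707 0.0166; 0.0166 0.3081]
step 3: x^-=[-0.7086, -0.3129]  P^-=[0.3860 0.0488; 0.0488 0.7310]  S=[0.6532 0.0165; 0.0165 1.2412]  K=[0.5829 0.0564; -0.0410 0.5926]  nu=[-1.7895, 0.7996]  x^+=[-1.7066, 0.2343]  P^+=[0.1591 0.0172; 0.0172 0.2948]
step 4: x^-=[-2.1021, 0.3100]  P^-=[0.3683 0.0488; 0.0488 0.7102]  S=[0.6352 0.0170; 0.0170 1.2204]  K=[0.5713 0.0562; -0.0394 0.5857]  nu=[0.7000, -3.3718]  x^+=[-1.8916, -1.6925]  P^+=[0.1560 0.0173; 0.0173 0.2913]
step 5: x^-=[-2.4472, -2.0967]  P^-=[0.3635 0.0488; 0.0488 0.7048]  S=[0.6304 0.0171; 0.0171 1.2149]  K=[0.5681 0.0561; -0.0391 0.5839]  nu=[5.7585, 2.5925]  x^+=[0.9695, -0.8080]  P^+=[0.1551 0.0173; 0.0173 0.2904]

K[0,1] = 0.0561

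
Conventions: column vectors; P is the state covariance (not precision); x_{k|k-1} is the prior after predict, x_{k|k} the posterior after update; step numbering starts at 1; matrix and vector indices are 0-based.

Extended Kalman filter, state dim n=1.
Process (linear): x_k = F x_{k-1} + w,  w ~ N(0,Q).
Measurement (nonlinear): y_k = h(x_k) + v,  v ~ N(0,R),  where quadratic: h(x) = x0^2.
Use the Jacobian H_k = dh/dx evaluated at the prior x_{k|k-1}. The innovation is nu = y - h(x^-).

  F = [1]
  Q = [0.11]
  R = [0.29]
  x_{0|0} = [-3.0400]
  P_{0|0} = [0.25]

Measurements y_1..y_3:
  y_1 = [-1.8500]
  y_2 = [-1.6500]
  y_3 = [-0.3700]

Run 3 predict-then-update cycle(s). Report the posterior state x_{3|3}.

step 1: x^-=[-3.0400]  P^-=[0.3600]  H_jac=[-6.0800]  S=[13.5979]  K=[-0.1610]  nu=[-11.0916]  x^+=[-1.2546]  P^+=[0.0077]
step 2: x^-=[-1.2546]  P^-=[0.1177]  H_jac=[-2.5093]  S=[1.0309]  K=[-0.2864]  nu=[-3.2241]  x^+=[-0.3312]  P^+=[0.0331]
step 3: x^-=[-0.3312]  P^-=[0.1431]  H_jac=[-0.6624]  S=[0.3528]  K=[-0.2687]  nu=[-0.4797]  x^+=[-0.2023]  P^+=[0.1176]

x_post = [-0.2023]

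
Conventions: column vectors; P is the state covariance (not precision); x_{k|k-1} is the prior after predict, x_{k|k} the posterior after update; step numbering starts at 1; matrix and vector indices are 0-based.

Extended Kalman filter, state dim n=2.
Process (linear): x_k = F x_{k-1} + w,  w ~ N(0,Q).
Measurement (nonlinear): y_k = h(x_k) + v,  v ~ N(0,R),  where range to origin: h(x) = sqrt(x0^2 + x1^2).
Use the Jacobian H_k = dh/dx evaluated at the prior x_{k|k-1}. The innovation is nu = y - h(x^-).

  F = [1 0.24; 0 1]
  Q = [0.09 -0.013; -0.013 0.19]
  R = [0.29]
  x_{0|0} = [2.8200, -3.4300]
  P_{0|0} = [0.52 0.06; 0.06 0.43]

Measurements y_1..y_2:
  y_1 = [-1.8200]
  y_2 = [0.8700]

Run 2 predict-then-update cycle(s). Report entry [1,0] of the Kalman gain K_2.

K[1,0] = 0.2587

step 1: x^-=[1.9968, -3.4300]  P^-=[0.6636 0.1502; 0.1502 0.6200]  H_jac=[0.5031 -0.8642]  S=[0.7904]  K=[0.2581; -0.5823]  nu=[-5.7889]  x^+=[0.5024, -0.0592]  P^+=[0.6109 0.2690; 0.2690 0.3520]
step 2: x^-=[0.4882, -0.0592]  P^-=[0.8503 0.3405; 0.3405 0.5420]  H_jac=[0.9927 -0.1204]  S=[1.0545]  K=[0.7617; 0.2587]  nu=[0.3782]  x^+=[0.7763, 0.0387]  P^+=[0.2386 0.1327; 0.1327 0.4714]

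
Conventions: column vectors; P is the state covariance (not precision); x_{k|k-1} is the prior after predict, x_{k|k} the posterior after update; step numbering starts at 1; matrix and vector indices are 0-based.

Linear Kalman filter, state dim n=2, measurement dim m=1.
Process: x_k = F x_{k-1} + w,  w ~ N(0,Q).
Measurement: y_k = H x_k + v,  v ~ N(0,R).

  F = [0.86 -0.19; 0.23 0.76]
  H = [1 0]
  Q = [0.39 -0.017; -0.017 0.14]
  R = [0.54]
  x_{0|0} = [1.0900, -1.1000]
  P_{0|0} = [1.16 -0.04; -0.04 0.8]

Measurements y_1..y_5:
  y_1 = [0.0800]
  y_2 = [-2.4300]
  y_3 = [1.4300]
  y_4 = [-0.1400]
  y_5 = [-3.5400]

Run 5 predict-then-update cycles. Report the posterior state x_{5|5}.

x_post = [-1.8224, -0.1526]

step 1: x^-=[1.1464, -0.5853]  P^-=[1.2899 0.0725; 0.0725 0.6495]  S=[1.8299]  K=[0.7049; 0.0396]  nu=[-1.0664]  x^+=[0.3947, -0.6276]  P^+=[0.3806 0.0214; 0.0214 0.6466]
step 2: x^-=[0.4587, -0.3862]  P^-=[0.6879 -0.0220; -0.0220 0.5411]  S=[1.2279]  K=[0.5602; -0.0179]  nu=[-2.8887]  x^+=[-1.1596, -0.3344]  P^+=[0.3025 -0.0097; -0.0097 0.5407]
step 3: x^-=[-0.9337, -0.5208]  P^-=[0.6364 -0.0411; -0.0411 0.4649]  S=[1.1764]  K=[0.5410; -0.0350]  nu=[2.3637]  x^+=[0.3450, -0.6035]  P^+=[0.2921 -0.0189; -0.0189 0.4635]
step 4: x^-=[0.4114, -0.3793]  P^-=[0.6290 -0.0377; -0.0377 0.4166]  S=[1.1690]  K=[0.5381; -0.0322]  nu=[-0.5514]  x^+=[0.1147, -0.3615]  P^+=[0.2905 -0.0174; -0.0174 0.4153]
step 5: x^-=[0.1673, -0.2484]  P^-=[0.6256 -0.0301; -0.0301 0.3892]  S=[1.1656]  K=[0.5367; -0.0258]  nu=[-3.7073]  x^+=[-1.8224, -0.1526]  P^+=[0.2898 -0.0140; -0.0140 0.3884]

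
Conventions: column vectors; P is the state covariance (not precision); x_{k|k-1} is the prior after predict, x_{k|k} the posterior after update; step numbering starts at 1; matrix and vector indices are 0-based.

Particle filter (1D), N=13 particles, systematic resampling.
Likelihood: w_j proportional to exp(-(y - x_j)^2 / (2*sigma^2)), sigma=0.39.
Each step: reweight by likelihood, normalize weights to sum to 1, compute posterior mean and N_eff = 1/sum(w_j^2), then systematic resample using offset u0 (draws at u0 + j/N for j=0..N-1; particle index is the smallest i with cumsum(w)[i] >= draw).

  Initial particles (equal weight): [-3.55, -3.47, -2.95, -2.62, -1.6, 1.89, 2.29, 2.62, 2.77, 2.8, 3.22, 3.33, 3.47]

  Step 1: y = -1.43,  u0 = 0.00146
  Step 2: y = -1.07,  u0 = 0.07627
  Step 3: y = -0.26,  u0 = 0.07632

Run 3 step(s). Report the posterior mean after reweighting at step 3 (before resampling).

step 1: w=[0.0000, 0.0000, 0.0005, 0.0103, 0.9891, 0.0000, 0.0000, 0.0000, 0.0000, 0.0000, 0.0000, 0.0000, 0.0000]  mean=-1.6113  Neff=1.0220  idx=[3, 4, 4, 4, 4, 4, 4, 4, 4, 4, 4, 4, 4]
step 2: w=[0.0001, 0.0833, 0.0833, 0.0833, 0.0833, 0.0833, 0.0833, 0.0833, 0.0833, 0.0833, 0.0833, 0.0833, 0.0833]  mean=-1.6001  Neff=12.0019  idx=[1, 2, 3, 4, 5, 6, 7, 8, 9, 10, 11, 12, 12]
step 3: w=[0.0769, 0.0769, 0.0769, 0.0769, 0.0769, 0.0769, 0.0769, 0.0769, 0.0769, 0.0769, 0.0769, 0.0769, 0.0769]  mean=-1.6000  Neff=13.0000  idx=[0, 1, 2, 3, 4, 5, 6, 7, 8, 9, 10, 11, 12]

post_mean = -1.6000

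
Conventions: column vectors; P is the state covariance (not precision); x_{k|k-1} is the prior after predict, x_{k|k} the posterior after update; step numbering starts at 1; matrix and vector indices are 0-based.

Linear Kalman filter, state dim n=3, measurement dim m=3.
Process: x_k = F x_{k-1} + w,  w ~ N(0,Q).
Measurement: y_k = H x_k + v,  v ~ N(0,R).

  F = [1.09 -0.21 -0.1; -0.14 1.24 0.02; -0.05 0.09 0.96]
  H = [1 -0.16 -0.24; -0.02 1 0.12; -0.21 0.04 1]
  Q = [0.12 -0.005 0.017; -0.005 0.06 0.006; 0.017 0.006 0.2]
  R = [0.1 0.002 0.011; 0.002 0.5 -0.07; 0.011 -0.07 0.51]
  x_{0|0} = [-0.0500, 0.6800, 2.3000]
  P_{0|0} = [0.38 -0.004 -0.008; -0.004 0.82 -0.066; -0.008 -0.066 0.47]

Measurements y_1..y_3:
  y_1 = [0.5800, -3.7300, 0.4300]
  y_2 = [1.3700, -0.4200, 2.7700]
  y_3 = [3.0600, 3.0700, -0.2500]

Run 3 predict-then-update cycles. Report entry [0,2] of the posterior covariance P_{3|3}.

step 1: x^-=[-0.4273, 0.8962, 2.2717]  P^-=[0.6131 -0.2748 -0.0593; -0.2748 1.3266 0.0319; -0.0593 0.0319 0.6301]  S=[0.9022 -0.5320 -0.3654; -0.5320 1.8549 0.1539; -0.3654 0.1539 1.2014]  K=[0.8143 0.0689 0.0732; -0.1553 0.6770 -0.0152; -0.0194 0.0092 0.5289]  nu=[1.6959, -4.9074, -1.9673]  x^+=[0.4717, -2.6593, 1.1535]  P^+=[0.1013 0.0256 0.0617; 0.0256 0.3476 -0.0654; 0.0617 -0.0654 0.2844]
step 2: x^-=[0.9572, -3.3405, 0.8444]  P^-=[0.2306 -0.0656 0.0590; -0.0656 0.5841 -0.0373; 0.0590 -0.0373 0.4478]  S=[0.3611 -0.1578 -0.0851; -0.1578 1.0840 -0.0182; -0.0851 -0.0182 0.9422]  K=[0.6618 0.0392 0.0690; -0.1960 0.5072 -0.0080; 0.0006 0.0219 0.4610]  nu=[0.0810, 2.8383, 2.2602]  x^+=[1.2781, -1.9348, 1.9487]  P^+=[0.0823 0.0110 0.0566; 0.0110 0.2600 -0.0499; 0.0566 -0.0499 0.2474]
step 3: x^-=[1.6046, -2.5392, 1.6327]  P^-=[0.2123 -0.0622 0.0550; -0.0622 0.4549 -0.0276; 0.0550 -0.0276 0.4162]  S=[0.3393 -0.1354 -0.0785; -0.1354 0.9566 -0.0180; -0.0785 -0.0180 0.9120]  K=[0.6429 0.0297 0.0646; -0.2019 0.4447 -0.0045; -0.0049 0.0299 0.4426]  nu=[1.4410, 5.4453, -1.4441]  x^+=[2.5992, -0.4020, 1.1492]  P^+=[0.0792 0.0067 0.0543; 0.0067 0.2276 -0.0434; 0.0543 -0.0434 0.2367]

P_post[0,2] = 0.0543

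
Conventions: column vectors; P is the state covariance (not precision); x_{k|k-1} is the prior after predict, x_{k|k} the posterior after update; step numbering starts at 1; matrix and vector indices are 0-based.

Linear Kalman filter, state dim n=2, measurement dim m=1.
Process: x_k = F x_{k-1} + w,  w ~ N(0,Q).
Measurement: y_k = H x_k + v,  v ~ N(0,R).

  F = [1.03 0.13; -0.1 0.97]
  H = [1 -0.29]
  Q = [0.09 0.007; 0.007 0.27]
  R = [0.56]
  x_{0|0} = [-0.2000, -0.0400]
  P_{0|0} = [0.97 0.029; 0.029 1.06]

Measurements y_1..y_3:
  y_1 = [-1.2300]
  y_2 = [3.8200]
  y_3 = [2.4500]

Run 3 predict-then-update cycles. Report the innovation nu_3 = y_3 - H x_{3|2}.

innov = [0.9572]

step 1: x^-=[-0.2112, -0.0188]  P^-=[1.1448 0.0694; 0.0694 1.2714]  S=[1.7715]  K=[0.6349; -0.1690]  nu=[-1.0243]  x^+=[-0.8615, 0.1543]  P^+=[0.4308 0.2594; 0.2594 1.2208]
step 2: x^-=[-0.8673, 0.2358]  P^-=[0.6371 0.3724; 0.3724 1.3727]  S=[1.0965]  K=[0.4825; -0.0234]  nu=[4.7556]  x^+=[1.4274, 0.1244]  P^+=[0.3818 0.3848; 0.3848 1.3721]
step 3: x^-=[1.4864, -0.0221]  P^-=[0.6213 0.5201; 0.5201 1.4901]  S=[1.0049]  K=[0.4681; 0.0875]  nu=[0.9572]  x^+=[1.9345, 0.0617]  P^+=[0.4010 0.4789; 0.4789 1.4824]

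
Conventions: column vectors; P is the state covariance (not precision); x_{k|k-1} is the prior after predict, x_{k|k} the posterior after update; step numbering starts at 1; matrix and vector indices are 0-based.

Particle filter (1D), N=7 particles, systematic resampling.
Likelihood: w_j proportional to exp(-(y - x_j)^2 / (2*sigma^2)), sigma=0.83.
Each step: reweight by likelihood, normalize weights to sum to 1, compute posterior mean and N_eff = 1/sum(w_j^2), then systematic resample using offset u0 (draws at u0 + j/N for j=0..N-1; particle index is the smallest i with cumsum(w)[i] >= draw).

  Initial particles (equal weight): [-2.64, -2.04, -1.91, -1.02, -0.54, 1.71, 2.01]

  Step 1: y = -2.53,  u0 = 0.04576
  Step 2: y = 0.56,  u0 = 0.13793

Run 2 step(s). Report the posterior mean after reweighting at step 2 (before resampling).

step 1: w=[0.3496, 0.2963, 0.2668, 0.0674, 0.0199, 0.0000, 0.0000]  mean=-2.1164  Neff=3.4950  idx=[0, 0, 0, 1, 1, 2, 2]
step 2: w=[0.0146, 0.0146, 0.0146, 0.1829, 0.1829, 0.2951, 0.2951]  mean=-1.9896  Neff=4.1362  idx=[3, 4, 5, 5, 6, 6, 6]

post_mean = -1.9896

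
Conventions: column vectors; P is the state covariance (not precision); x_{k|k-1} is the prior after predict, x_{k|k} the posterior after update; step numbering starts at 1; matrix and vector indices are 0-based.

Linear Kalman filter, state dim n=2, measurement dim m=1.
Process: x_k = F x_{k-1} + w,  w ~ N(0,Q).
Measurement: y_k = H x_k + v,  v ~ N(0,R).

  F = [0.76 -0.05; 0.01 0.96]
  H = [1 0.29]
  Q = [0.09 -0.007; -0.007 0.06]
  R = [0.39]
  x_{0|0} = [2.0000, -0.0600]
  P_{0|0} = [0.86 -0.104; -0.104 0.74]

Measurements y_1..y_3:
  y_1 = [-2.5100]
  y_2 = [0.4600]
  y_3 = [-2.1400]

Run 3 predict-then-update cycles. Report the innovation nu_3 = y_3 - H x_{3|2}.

step 1: x^-=[1.5230, -0.0376]  P^-=[0.5965 -0.1118; -0.1118 0.7401]  S=[0.9839]  K=[0.5733; 0.1045]  nu=[-4.0221]  x^+=[-0.7829, -0.4579]  P^+=[0.2731 -0.1708; -0.1708 0.7293]
step 2: x^-=[-0.5721, -0.4474]  P^-=[0.2625 -0.1644; -0.1644 0.7289]  S=[0.6185]  K=[0.3474; 0.0759]  nu=[1.1619]  x^+=[-0.1685, -0.3592]  P^+=[0.1879 -0.1807; -0.1807 0.7253]
step 3: x^-=[-0.1101, -0.3465]  P^-=[0.2141 -0.1722; -0.1722 0.7250]  S=[0.5652]  K=[0.2904; 0.0674]  nu=[-1.9294]  x^+=[-0.6705, -0.4765]  P^+=[0.1664 -0.1832; -0.1832 0.7225]

innov = [-1.9294]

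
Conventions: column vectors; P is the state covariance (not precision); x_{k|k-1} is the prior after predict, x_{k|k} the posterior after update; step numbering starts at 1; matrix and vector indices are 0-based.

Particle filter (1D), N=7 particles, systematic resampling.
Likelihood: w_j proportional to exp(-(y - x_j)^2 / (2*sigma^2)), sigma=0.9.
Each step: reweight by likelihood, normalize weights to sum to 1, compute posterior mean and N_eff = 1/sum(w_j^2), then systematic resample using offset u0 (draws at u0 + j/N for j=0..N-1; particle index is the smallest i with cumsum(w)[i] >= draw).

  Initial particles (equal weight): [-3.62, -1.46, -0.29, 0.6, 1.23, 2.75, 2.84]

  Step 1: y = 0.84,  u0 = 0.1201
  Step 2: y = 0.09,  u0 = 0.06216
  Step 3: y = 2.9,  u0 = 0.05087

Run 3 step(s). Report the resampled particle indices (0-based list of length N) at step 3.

resampled_idx = [2, 3, 4, 6, 6, 6, 6]

step 1: w=[0.0000, 0.0149, 0.1777, 0.3773, 0.3559, 0.0411, 0.0331]  mean=0.7978  Neff=3.2942  idx=[2, 3, 3, 3, 4, 4, 6]
step 2: w=[0.2090, 0.1946, 0.1946, 0.1946, 0.1025, 0.1025, 0.0021]  mean=0.5479  Neff=5.6072  idx=[0, 0, 1, 2, 3, 3, 5]
step 3: w=[0.0056, 0.0056, 0.1139, 0.1139, 0.1139, 0.1139, 0.5333]  mean=0.9260  Neff=2.9731  idx=[2, 3, 4, 6, 6, 6, 6]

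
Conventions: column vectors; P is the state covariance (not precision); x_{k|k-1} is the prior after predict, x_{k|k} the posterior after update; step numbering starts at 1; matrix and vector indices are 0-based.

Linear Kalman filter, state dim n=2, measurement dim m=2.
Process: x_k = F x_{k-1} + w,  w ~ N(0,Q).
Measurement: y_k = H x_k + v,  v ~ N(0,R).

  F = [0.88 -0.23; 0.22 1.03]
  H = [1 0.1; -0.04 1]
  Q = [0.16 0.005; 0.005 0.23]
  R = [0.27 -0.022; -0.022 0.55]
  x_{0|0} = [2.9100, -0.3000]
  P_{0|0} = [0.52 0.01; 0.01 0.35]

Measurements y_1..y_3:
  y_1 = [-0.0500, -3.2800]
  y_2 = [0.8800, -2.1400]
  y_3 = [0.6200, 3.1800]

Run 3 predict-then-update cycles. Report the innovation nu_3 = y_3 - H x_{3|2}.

innov = [-0.6235, 4.8977]

step 1: x^-=[2.6298, 0.3312]  P^-=[0.5772 0.0313; 0.0313 0.6310]  S=[0.8597 0.0492; 0.0492 1.1794]  K=[0.6762 -0.0212; 0.0795 0.5306]  nu=[-2.7129, -3.5060]  x^+=[0.8698, -1.7448]  P^+=[0.1850 -0.0192; -0.0192 0.2893]
step 2: x^-=[1.1667, -1.6058]  P^-=[0.3263 -0.0441; -0.0441 0.5372]  S=[0.5928 -0.0253; -0.0253 1.0913]  K=[0.5412 -0.0399; 0.0373 0.4948]  nu=[-0.1262, -0.4876]  x^+=[1.1179, -1.8517]  P^+=[0.1498 -0.0278; -0.0278 0.2702]
step 3: x^-=[1.4096, -1.6613]  P^-=[0.3016 -0.0538; -0.0538 0.5113]  S=[0.5659 -0.0366; -0.0366 1.0661]  K=[0.5205 -0.0440; 0.0264 0.4825]  nu=[-0.6235, 4.8977]  x^+=[0.8698, 0.6855]  P^+=[0.1445 -0.0299; -0.0299 0.2636]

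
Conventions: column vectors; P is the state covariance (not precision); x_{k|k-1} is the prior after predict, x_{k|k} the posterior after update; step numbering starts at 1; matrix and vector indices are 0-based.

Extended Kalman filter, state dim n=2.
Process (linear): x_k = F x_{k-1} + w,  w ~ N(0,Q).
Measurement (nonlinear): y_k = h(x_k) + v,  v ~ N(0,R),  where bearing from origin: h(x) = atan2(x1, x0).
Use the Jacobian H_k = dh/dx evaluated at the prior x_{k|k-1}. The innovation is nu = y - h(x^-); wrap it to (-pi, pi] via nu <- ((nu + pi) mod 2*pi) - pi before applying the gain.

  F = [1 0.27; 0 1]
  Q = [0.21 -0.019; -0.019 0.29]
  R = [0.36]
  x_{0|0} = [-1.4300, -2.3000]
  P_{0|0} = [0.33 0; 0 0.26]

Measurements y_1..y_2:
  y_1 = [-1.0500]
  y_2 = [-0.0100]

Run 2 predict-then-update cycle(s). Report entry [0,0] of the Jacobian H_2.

H_jac[0,0] = 0.2089

step 1: x^-=[-2.0510, -2.3000]  P^-=[0.5590 0.0512; 0.0512 0.5500]  H_jac=[0.2422 -0.2160]  S=[0.4131]  K=[0.3009; -0.2575]  nu=[1.2490]  x^+=[-1.6751, -2.6217]  P^+=[0.5215 0.0832; 0.0832 0.5226]
step 2: x^-=[-2.3830, -2.6217]  P^-=[0.8146 0.2053; 0.2053 0.8126]  H_jac=[0.2089 -0.1899]  S=[0.4085]  K=[0.3210; -0.2727]  nu=[2.2985]  x^+=[-1.6450, -3.2484]  P^+=[0.7725 0.2411; 0.2411 0.7822]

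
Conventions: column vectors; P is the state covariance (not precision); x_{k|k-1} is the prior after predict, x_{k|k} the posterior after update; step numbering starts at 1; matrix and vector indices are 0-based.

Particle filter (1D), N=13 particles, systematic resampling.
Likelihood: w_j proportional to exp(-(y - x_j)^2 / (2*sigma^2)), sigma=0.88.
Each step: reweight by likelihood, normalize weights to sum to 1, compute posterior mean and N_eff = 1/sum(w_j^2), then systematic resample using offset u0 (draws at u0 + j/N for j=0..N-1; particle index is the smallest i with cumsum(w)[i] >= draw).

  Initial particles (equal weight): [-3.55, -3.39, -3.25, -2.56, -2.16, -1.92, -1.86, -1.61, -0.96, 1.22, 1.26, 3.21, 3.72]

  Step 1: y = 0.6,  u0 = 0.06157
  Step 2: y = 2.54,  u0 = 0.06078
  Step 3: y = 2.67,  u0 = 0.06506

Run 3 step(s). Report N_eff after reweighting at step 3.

N_eff = 12.9835

step 1: w=[0.0000, 0.0000, 0.0000, 0.0009, 0.0040, 0.0090, 0.0109, 0.0231, 0.1126, 0.4228, 0.4090, 0.0067, 0.0010]  mean=0.8625  Neff=2.7813  idx=[8, 8, 9, 9, 9, 9, 9, 10, 10, 10, 10, 10, 10]
step 2: w=[0.0001, 0.0001, 0.0876, 0.0876, 0.0876, 0.0876, 0.0876, 0.0937, 0.0937, 0.0937, 0.0937, 0.0937, 0.0937]  mean=1.2420  Neff=10.9922  idx=[2, 3, 4, 5, 6, 7, 7, 8, 9, 10, 11, 12, 12]
step 3: w=[0.0735, 0.0735, 0.0735, 0.0735, 0.0735, 0.0791, 0.0791, 0.0791, 0.0791, 0.0791, 0.0791, 0.0791, 0.0791]  mean=1.2453  Neff=12.9835  idx=[0, 1, 2, 4, 5, 6, 7, 7, 8, 9, 10, 11, 12]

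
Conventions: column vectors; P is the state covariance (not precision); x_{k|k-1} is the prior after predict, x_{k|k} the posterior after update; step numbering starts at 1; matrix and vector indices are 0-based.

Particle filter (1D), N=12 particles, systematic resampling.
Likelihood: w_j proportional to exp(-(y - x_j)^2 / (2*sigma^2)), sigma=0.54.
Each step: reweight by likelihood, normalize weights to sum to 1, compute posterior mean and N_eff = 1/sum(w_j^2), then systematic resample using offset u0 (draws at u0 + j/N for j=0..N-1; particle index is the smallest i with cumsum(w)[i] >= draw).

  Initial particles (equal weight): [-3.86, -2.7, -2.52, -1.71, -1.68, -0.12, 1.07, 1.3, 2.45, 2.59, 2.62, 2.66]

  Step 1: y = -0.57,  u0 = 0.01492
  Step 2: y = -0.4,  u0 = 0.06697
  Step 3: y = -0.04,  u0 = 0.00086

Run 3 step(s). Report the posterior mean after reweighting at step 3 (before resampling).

post_mean = -0.1200

step 1: w=[0.0000, 0.0004, 0.0016, 0.1134, 0.1273, 0.7442, 0.0105, 0.0026, 0.0000, 0.0000, 0.0000, 0.0000]  mean=-0.4877  Neff=1.7153  idx=[3, 3, 4, 5, 5, 5, 5, 5, 5, 5, 5, 5]
step 2: w=[0.0066, 0.0066, 0.0075, 0.1088, 0.1088, 0.1088, 0.1088, 0.1088, 0.1088, 0.1088, 0.1088, 0.1088]  mean=-0.1526  Neff=9.3706  idx=[3, 4, 4, 5, 6, 7, 8, 8, 9, 10, 11, 11]
step 3: w=[0.0833, 0.0833, 0.0833, 0.0833, 0.0833, 0.0833, 0.0833, 0.0833, 0.0833, 0.0833, 0.0833, 0.0833]  mean=-0.1200  Neff=12.0000  idx=[0, 1, 2, 3, 4, 5, 6, 7, 8, 9, 10, 11]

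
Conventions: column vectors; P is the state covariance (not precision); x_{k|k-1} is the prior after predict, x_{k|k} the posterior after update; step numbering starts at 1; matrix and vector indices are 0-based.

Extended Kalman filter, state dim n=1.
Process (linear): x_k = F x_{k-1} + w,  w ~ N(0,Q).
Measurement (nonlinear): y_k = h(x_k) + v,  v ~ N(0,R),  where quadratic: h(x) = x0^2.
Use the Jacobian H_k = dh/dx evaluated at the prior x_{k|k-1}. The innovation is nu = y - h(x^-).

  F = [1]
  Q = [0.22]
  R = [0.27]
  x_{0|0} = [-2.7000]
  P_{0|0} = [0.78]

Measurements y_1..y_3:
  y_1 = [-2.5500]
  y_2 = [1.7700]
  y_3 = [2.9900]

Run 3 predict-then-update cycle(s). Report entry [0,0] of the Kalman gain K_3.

K[0,0] = -0.3387

step 1: x^-=[-2.7000]  P^-=[1.0000]  H_jac=[-5.4000]  S=[29.4300]  K=[-0.1835]  nu=[-9.8400]  x^+=[-0.8945]  P^+=[0.0092]
step 2: x^-=[-0.8945]  P^-=[0.2292]  H_jac=[-1.7890]  S=[1.0035]  K=[-0.4086]  nu=[0.9699]  x^+=[-1.2908]  P^+=[0.0617]
step 3: x^-=[-1.2908]  P^-=[0.2817]  H_jac=[-2.5815]  S=[2.1471]  K=[-0.3387]  nu=[1.3239]  x^+=[-1.7391]  P^+=[0.0354]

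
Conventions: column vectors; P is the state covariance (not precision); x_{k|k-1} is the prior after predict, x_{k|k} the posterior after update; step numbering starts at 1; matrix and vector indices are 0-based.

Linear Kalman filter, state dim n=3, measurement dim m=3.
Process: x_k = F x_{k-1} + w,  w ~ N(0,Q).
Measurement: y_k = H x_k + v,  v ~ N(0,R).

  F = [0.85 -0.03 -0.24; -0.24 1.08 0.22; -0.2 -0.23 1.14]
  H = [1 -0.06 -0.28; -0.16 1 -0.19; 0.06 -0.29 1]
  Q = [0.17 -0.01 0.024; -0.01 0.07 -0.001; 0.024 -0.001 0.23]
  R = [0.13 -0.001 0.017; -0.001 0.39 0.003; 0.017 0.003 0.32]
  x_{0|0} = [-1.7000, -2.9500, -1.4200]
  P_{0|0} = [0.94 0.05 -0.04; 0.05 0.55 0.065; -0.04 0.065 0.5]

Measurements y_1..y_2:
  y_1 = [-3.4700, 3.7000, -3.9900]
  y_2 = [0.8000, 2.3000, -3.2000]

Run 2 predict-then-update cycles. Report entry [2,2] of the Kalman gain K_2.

step 1: x^-=[-1.0157, -3.0904, -0.6003]  P^-=[0.8932 -0.2268 -0.3176; -0.2268 0.7991 0.1143; -0.3176 0.1143 0.9352]  S=[1.3083 -0.3556 -0.4206; -0.3556 1.2555 -0.2641; -0.4206 -0.2641 1.2291]  K=[0.7982 0.0034 0.1126; -0.0594 0.6331 0.0091; -0.2186 0.0665 0.6579]  nu=[-2.8078, 6.5138, -4.2250]  x^+=[-3.7105, 1.1621, -2.3333]  P^+=[0.1218 0.0300 0.0510; 0.0300 0.2669 0.0794; 0.0510 0.0794 0.2270]
step 2: x^-=[-2.6288, 1.6323, -2.1852]  P^-=[0.2501 -0.0363 -0.0091; -0.0363 0.4161 0.0682; -0.0091 0.0682 0.4818]  S=[0.4311 -0.0940 -0.0925; -0.0940 0.8150 -0.1420; -0.0925 -0.1420 0.7984]  K=[0.6092 -0.0056 0.0902; -0.0762 0.4948 0.0107; -0.2129 0.0464 0.5617]  nu=[2.9149, -0.1680, -0.3838]  x^+=[-0.8867, 1.3228, -3.0291]  P^+=[0.0930 0.0199 0.0394; 0.0199 0.2082 0.0628; 0.0394 0.0628 0.1921]

K[2,2] = 0.5617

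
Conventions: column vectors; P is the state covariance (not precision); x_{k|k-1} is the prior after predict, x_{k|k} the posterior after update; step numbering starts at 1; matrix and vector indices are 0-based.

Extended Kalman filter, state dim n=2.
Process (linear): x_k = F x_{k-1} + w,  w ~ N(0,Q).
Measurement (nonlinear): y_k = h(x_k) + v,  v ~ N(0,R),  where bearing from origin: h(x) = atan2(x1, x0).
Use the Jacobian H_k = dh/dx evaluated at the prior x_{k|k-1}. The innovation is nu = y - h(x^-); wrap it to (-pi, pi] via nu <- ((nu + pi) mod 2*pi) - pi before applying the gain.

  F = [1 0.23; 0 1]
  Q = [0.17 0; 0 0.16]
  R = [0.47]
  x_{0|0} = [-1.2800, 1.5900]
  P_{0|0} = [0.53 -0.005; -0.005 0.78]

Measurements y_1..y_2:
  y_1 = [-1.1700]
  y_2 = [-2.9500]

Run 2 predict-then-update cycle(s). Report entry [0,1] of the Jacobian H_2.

step 1: x^-=[-0.9143, 1.5900]  P^-=[0.7390 0.1744; 0.1744 0.9400]  H_jac=[-0.4726 -0.2718]  S=[0.7493]  K=[-0.5294; -0.4510]  nu=[3.0205]  x^+=[-2.5133, 0.2279]  P^+=[0.5290 -0.0045; -0.0045 0.7876]
step 2: x^-=[-2.4609, 0.2279]  P^-=[0.7386 0.1767; 0.1767 0.9476]  H_jac=[-0.0373 -0.4029]  S=[0.6302]  K=[-0.1567; -0.6163]  nu=[0.2839]  x^+=[-2.5053, 0.0529]  P^+=[0.7231 0.1158; 0.1158 0.7082]

H_jac[0,1] = -0.4029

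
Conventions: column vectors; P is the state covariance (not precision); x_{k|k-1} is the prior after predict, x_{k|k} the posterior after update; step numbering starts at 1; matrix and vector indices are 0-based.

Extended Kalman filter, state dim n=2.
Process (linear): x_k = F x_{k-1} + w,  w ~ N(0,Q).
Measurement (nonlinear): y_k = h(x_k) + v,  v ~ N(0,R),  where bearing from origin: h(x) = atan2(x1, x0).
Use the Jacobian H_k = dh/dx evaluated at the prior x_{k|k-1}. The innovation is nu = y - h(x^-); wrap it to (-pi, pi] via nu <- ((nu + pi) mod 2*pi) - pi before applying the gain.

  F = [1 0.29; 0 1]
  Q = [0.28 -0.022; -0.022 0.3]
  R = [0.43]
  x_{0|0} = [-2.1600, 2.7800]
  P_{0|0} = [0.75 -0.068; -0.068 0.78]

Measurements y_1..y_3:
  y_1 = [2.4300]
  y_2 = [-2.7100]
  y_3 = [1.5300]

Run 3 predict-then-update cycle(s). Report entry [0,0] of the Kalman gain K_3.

K[0,0] = -0.7368

step 1: x^-=[-1.3538, 2.7800]  P^-=[1.0562 0.1362; 0.1362 1.0800]  H_jac=[-0.2908 -0.1416]  S=[0.5522]  K=[-0.5911; -0.3487]  nu=[0.4060]  x^+=[-1.5938, 2.6384]  P^+=[0.8632 0.0224; 0.0224 1.0129]
step 2: x^-=[-0.8287, 2.6384]  P^-=[1.2414 0.2941; 0.2941 1.3129]  H_jac=[-0.3450 -0.1083]  S=[0.6151]  K=[-0.7480; -0.3962]  nu=[1.6981]  x^+=[-2.0988, 1.9657]  P^+=[0.8972 0.1118; 0.1118 1.2163]
step 3: x^-=[-1.5288, 1.9657]  P^-=[1.3444 0.4426; 0.4426 1.5163]  H_jac=[-0.3170 -0.2465]  S=[0.7264]  K=[-0.7368; -0.7077]  nu=[-0.7018]  x^+=[-1.0117, 2.4624]  P^+=[0.9500 0.0637; 0.0637 1.1524]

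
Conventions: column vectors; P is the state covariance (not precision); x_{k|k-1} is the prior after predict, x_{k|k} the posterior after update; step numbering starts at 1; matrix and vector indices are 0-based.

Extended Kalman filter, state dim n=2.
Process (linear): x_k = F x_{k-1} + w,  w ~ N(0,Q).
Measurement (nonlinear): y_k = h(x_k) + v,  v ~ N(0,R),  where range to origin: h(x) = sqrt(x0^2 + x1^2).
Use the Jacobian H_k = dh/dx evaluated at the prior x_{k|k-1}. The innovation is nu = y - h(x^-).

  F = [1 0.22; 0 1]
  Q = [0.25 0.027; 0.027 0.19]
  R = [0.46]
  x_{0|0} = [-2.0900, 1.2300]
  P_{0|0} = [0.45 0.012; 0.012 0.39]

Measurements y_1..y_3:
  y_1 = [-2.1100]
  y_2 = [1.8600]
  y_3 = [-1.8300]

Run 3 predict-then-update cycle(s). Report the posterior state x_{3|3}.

step 1: x^-=[-1.8194, 1.2300]  P^-=[0.7242 0.1248; 0.1248 0.5800]  H_jac=[-0.8284 0.5601]  S=[1.0231]  K=[-0.5180; 0.2164]  nu=[-4.3062]  x^+=[0.4114, 0.2980]  P^+=[0.4496 0.2395; 0.2395 0.5321]
step 2: x^-=[0.4769, 0.2980]  P^-=[0.8307 0.3836; 0.3836 0.7221]  H_jac=[0.8481 0.5298]  S=[1.6049]  K=[0.5656; 0.4411]  nu=[1.2976]  x^+=[1.2109, 0.8703]  P^+=[0.3173 -0.0168; -0.0168 0.4098]
step 3: x^-=[1.4024, 0.8703]  P^-=[0.5797 0.1004; 0.1004 0.5998]  H_jac=[0.8497 0.5273]  S=[1.1352]  K=[0.4805; 0.3537]  nu=[-3.4805]  x^+=[-0.2700, -0.3609]  P^+=[0.3176 -0.0926; -0.0926 0.4578]

x_post = [-0.2700, -0.3609]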